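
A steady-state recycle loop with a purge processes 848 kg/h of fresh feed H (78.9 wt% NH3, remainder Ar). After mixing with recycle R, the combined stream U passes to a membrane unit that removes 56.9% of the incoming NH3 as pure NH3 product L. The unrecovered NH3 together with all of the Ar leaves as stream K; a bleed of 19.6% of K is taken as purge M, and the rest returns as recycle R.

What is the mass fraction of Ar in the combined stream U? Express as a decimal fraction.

0.471

Ar enters only via H and leaves only via the purge: 848×0.211 = 0.196×(Ar in K), and the membrane unit passes all Ar, so Ar in U = Ar in K = 912.9 kg/h.
NH3 in U: m_A = 848×0.789 + (1−0.196)·(1−0.569)·m_A, so m_A = 669.07/0.6535 = 1023.9 kg/h.
U = 1023.9 + 912.9 = 1936.8 kg/h.
Ar fraction in U = 912.9/1936.8 = 0.471.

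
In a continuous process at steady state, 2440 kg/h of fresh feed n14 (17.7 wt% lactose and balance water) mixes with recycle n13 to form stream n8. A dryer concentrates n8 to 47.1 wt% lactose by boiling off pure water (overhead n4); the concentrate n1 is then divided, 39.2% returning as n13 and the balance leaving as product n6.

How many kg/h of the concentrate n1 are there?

Overall lactose balance (none leaves overhead): lactose in fresh feed = lactose in product, i.e. 2440×0.177 = (1−0.392)·n1·0.471.
n1 = 431.88/(0.471×0.608) = 1508.1 kg/h.

1508 kg/h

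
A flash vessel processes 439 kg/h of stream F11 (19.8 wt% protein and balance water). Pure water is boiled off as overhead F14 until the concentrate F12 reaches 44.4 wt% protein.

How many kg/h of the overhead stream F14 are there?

protein is conserved: 439×0.198 = 86.922 kg/h all reports to the concentrate.
Concentrate = 86.922/(target fraction) = 195.77 kg/h.
Overhead = 439 − 195.77 = 243.23 kg/h.

243.2 kg/h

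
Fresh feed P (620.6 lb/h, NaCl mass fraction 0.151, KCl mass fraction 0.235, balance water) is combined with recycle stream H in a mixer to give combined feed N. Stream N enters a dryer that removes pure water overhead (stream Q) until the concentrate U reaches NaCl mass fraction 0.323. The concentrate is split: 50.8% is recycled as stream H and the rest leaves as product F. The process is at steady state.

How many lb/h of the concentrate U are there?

589.7 lb/h

Overall NaCl balance (none leaves overhead): NaCl in fresh feed = NaCl in product, i.e. 620.6×0.151 = (1−0.508)·U·0.323.
U = 93.711/(0.323×0.492) = 589.69 lb/h.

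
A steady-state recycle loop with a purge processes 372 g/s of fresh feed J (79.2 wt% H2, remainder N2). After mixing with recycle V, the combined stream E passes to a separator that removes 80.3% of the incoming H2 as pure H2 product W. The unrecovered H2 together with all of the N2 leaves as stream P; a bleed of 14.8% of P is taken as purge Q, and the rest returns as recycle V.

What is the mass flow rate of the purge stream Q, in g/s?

87.7 g/s

N2 enters only via J and leaves only via the purge: 372×0.208 = 0.148×(N2 in P), and the separator passes all N2, so N2 in E = N2 in P = 522.81 g/s.
H2 in E: m_A = 372×0.792 + (1−0.148)·(1−0.803)·m_A, so m_A = 294.62/0.8322 = 354.05 g/s.
P = (1−0.803)×354.05 + 522.81 = 592.56 g/s.
Purge Q = 0.148×592.56 = 87.699 g/s.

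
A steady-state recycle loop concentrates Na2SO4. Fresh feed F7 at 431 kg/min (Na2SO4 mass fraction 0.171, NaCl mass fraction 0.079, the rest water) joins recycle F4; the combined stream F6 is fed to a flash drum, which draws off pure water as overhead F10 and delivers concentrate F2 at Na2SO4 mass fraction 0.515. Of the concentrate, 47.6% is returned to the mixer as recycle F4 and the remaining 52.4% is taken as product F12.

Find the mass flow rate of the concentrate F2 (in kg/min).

273.1 kg/min

Overall Na2SO4 balance (none leaves overhead): Na2SO4 in fresh feed = Na2SO4 in product, i.e. 431×0.171 = (1−0.476)·F2·0.515.
F2 = 73.701/(0.515×0.524) = 273.11 kg/min.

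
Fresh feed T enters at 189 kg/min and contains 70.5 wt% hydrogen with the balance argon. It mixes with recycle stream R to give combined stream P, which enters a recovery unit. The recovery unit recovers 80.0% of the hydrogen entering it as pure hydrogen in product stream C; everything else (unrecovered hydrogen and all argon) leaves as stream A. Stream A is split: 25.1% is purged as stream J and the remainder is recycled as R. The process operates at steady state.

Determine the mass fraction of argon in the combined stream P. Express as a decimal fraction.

0.586

argon enters only via T and leaves only via the purge: 189×0.295 = 0.251×(argon in A), and the recovery unit passes all argon, so argon in P = argon in A = 222.13 kg/min.
hydrogen in P: m_A = 189×0.705 + (1−0.251)·(1−0.800)·m_A, so m_A = 133.25/0.8502 = 156.72 kg/min.
P = 156.72 + 222.13 = 378.85 kg/min.
argon fraction in P = 222.13/378.85 = 0.586.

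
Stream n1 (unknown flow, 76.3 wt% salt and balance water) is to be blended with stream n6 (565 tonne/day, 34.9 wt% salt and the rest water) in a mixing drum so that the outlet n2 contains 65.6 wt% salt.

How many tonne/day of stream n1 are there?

Let n1 be the unknown flow. Total out = 565 + n1.
salt balance: 197.18 + 0.763·n1 = 0.656·(565 + n1)
(0.763 − 0.656)·n1 = 0.656×565 − 197.18 = 173.46
n1 = 173.46 / 0.107 = 1621.1 tonne/day

1621 tonne/day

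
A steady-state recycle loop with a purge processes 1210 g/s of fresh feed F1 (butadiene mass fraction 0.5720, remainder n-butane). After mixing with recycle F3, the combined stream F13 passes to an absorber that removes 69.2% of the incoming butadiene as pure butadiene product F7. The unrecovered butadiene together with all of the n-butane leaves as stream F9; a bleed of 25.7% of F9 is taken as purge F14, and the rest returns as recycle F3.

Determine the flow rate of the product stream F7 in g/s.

621.1 g/s

butadiene in F13: m_A = 1210×0.572 + (1−0.257)·(1−0.692)·m_A, so m_A = 692.12/0.7712 = 897.51 g/s.
Product F7 = 0.692×897.51 = 621.08 g/s.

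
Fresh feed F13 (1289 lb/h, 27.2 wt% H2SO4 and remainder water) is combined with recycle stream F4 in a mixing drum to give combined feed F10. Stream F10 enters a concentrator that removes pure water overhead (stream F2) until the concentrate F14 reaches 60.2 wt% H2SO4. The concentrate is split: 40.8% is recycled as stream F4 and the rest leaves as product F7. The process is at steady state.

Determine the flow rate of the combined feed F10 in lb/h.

1690 lb/h

Overall H2SO4 balance (none leaves overhead): H2SO4 in fresh feed = H2SO4 in product, i.e. 1289×0.272 = (1−0.408)·F14·0.602.
F14 = 350.61/(0.602×0.592) = 983.79 lb/h.
Recycle F4 = 0.408×983.79 = 401.39 lb/h.
Combined feed F10 = 1289 + 401.39 = 1690.4 lb/h.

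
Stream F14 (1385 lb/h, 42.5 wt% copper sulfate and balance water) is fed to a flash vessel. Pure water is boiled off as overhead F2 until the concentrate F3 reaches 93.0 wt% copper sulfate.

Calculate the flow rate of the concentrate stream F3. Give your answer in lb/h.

copper sulfate is conserved: 1385×0.425 = 588.62 lb/h all reports to the concentrate.
Concentrate = 588.62/(target fraction) = 632.93 lb/h.

632.9 lb/h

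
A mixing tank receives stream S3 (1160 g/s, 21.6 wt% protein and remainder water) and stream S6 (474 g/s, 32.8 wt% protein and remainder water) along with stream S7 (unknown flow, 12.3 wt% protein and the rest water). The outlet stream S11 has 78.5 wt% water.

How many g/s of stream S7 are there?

594.8 g/s

Let S7 be the unknown flow. Total out = 1634 + S7.
water balance: 1228 + 0.877·S7 = 0.785·(1634 + S7)
(0.877 − 0.785)·S7 = 0.785×1634 − 1228 = 54.722
S7 = 54.722 / 0.092 = 594.8 g/s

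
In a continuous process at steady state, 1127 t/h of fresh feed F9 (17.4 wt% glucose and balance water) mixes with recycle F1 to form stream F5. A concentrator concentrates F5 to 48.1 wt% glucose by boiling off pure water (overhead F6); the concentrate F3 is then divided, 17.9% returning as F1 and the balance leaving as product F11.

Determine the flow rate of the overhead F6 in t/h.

Overall glucose balance (none leaves overhead): glucose in fresh feed = glucose in product, i.e. 1127×0.174 = (1−0.179)·F3·0.481.
F3 = 196.1/(0.481×0.821) = 496.58 t/h.
Recycle F1 = 0.179×496.58 = 88.887 t/h.
Combined feed F5 = 1127 + 88.887 = 1215.9 t/h.
Overhead F6 = F5 − F3 = 1215.9 − 496.58 = 719.31 t/h.

719.3 t/h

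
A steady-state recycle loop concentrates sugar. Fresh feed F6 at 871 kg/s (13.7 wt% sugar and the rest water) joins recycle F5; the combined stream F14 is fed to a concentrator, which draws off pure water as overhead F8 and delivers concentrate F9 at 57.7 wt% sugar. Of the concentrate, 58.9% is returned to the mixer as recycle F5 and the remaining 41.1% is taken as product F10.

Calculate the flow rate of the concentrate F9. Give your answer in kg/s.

503.2 kg/s

Overall sugar balance (none leaves overhead): sugar in fresh feed = sugar in product, i.e. 871×0.137 = (1−0.589)·F9·0.577.
F9 = 119.33/(0.577×0.411) = 503.18 kg/s.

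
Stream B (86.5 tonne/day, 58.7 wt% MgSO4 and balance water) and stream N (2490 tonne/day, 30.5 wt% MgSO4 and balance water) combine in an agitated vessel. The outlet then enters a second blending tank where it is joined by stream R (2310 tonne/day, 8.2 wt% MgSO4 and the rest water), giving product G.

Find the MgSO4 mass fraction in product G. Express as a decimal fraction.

0.205

Overall, product flow = 4886.5 tonne/day.
MgSO4 in = 86.5×0.587 + 2490×0.305 + 2310×0.082 = 999.65 tonne/day.
MgSO4 fraction in G = 0.205.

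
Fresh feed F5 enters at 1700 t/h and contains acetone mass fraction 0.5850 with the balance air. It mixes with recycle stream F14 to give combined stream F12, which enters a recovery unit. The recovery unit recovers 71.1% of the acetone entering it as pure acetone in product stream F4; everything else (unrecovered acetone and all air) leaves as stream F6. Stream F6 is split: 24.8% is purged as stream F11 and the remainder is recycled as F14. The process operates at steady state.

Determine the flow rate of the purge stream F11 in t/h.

air enters only via F5 and leaves only via the purge: 1700×0.415 = 0.248×(air in F6), and the recovery unit passes all air, so air in F12 = air in F6 = 2844.8 t/h.
acetone in F12: m_A = 1700×0.585 + (1−0.248)·(1−0.711)·m_A, so m_A = 994.5/0.7827 = 1270.6 t/h.
F6 = (1−0.711)×1270.6 + 2844.8 = 3212 t/h.
Purge F11 = 0.248×3212 = 796.57 t/h.

796.6 t/h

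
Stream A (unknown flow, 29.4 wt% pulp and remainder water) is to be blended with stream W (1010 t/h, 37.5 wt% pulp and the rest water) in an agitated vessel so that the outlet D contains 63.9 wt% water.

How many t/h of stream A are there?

Let A be the unknown flow. Total out = 1010 + A.
water balance: 631.25 + 0.706·A = 0.639·(1010 + A)
(0.706 − 0.639)·A = 0.639×1010 − 631.25 = 14.14
A = 14.14 / 0.067 = 211.04 t/h

211 t/h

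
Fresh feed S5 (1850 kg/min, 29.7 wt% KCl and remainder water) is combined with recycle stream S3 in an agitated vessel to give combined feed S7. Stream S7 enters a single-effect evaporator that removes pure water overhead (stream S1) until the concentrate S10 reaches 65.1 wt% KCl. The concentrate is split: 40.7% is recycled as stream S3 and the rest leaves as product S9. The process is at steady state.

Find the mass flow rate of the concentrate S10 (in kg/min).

1423 kg/min

Overall KCl balance (none leaves overhead): KCl in fresh feed = KCl in product, i.e. 1850×0.297 = (1−0.407)·S10·0.651.
S10 = 549.45/(0.651×0.593) = 1423.3 kg/min.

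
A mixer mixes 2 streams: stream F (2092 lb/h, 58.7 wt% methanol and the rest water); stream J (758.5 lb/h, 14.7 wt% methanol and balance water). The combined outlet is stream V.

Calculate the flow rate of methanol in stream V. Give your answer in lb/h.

methanol out = methanol in = 2092×0.587 + 758.5×0.147 = 1339.5 lb/h.

1340 lb/h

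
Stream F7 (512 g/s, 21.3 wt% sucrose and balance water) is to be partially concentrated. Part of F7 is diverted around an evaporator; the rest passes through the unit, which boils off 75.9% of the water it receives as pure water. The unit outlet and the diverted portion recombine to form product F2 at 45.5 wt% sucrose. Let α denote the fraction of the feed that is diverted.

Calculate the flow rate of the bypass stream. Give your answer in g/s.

All 512×0.213 = 109.06 g/s of sucrose reaches F2, so F2 = 109.06/0.455 = 239.68 g/s and vapour = 272.32 g/s.
The evaporator receives (1−α)·512 of feed at 0.787 water and removes 0.759 of that water:
0.759×0.787×(1−α)×512 = 272.32
(1−α) = 272.32/305.83 = 0.8904;  α = 0.1096.
Bypass flow = 0.1096×512 = 56.113 g/s.

56.11 g/s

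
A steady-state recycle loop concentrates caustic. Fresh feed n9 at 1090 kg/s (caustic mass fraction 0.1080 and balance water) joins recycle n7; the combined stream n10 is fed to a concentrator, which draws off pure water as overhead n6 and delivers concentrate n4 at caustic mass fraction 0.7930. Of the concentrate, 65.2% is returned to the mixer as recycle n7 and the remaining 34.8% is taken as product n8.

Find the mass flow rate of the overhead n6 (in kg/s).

941.6 kg/s

Overall caustic balance (none leaves overhead): caustic in fresh feed = caustic in product, i.e. 1090×0.108 = (1−0.652)·n4·0.793.
n4 = 117.72/(0.793×0.348) = 426.58 kg/s.
Recycle n7 = 0.652×426.58 = 278.13 kg/s.
Combined feed n10 = 1090 + 278.13 = 1368.1 kg/s.
Overhead n6 = n10 − n4 = 1368.1 − 426.58 = 941.55 kg/s.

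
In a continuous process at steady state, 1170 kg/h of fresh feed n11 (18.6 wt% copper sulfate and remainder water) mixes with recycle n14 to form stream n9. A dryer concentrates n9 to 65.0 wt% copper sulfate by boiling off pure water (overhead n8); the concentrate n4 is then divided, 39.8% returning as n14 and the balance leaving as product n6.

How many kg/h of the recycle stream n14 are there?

Overall copper sulfate balance (none leaves overhead): copper sulfate in fresh feed = copper sulfate in product, i.e. 1170×0.186 = (1−0.398)·n4·0.650.
n4 = 217.62/(0.650×0.602) = 556.15 kg/h.
Recycle n14 = 0.398×556.15 = 221.35 kg/h.

221.3 kg/h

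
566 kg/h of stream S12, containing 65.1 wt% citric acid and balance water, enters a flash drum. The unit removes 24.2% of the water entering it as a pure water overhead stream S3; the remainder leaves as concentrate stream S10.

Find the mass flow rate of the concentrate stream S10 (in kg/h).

518.2 kg/h

water entering = 566×0.349 = 197.53 kg/h; overhead removed = 0.242×197.53 = 47.803 kg/h.
Concentrate = 566 − 47.803 = 518.2 kg/h.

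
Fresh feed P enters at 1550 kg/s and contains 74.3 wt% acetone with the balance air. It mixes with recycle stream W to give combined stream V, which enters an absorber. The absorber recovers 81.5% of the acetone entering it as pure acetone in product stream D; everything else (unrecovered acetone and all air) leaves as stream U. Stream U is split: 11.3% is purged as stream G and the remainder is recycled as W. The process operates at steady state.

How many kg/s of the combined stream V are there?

air enters only via P and leaves only via the purge: 1550×0.257 = 0.113×(air in U), and the absorber passes all air, so air in V = air in U = 3525.2 kg/s.
acetone in V: m_A = 1550×0.743 + (1−0.113)·(1−0.815)·m_A, so m_A = 1151.7/0.8359 = 1377.7 kg/s.
V = 1377.7 + 3525.2 = 4902.9 kg/s.

4903 kg/s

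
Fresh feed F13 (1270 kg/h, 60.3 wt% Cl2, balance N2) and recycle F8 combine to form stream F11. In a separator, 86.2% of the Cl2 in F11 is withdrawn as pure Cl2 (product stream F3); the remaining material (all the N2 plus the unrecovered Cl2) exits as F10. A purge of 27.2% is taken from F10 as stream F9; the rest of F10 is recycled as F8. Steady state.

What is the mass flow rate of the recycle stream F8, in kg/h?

N2 enters only via F13 and leaves only via the purge: 1270×0.397 = 0.272×(N2 in F10), and the separator passes all N2, so N2 in F11 = N2 in F10 = 1853.6 kg/h.
Cl2 in F11: m_A = 1270×0.603 + (1−0.272)·(1−0.862)·m_A, so m_A = 765.81/0.8995 = 851.34 kg/h.
F10 = (1−0.862)×851.34 + 1853.6 = 1971.1 kg/h.
Recycle F8 = (1−0.272)×1971.1 = 1435 kg/h.

1435 kg/h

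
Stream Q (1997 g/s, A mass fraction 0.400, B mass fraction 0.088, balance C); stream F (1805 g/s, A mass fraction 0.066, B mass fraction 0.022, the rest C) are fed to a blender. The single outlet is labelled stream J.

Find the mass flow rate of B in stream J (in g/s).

215.4 g/s

B out = B in = 1997×0.088 + 1805×0.022 = 215.45 g/s.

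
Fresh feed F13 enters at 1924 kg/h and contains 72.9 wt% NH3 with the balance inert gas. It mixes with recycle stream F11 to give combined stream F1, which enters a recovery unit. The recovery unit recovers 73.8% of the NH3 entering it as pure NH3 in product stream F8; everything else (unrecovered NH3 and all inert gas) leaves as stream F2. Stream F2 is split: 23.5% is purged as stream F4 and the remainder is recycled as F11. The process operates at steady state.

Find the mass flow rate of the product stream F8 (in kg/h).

NH3 in F1: m_A = 1924×0.729 + (1−0.235)·(1−0.738)·m_A, so m_A = 1402.6/0.7996 = 1754.2 kg/h.
Product F8 = 0.738×1754.2 = 1294.6 kg/h.

1295 kg/h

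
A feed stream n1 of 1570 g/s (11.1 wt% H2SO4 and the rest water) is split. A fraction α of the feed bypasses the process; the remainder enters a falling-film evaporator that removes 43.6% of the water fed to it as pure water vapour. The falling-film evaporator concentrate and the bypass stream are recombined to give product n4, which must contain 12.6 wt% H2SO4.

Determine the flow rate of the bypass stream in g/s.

All 1570×0.111 = 174.27 g/s of H2SO4 reaches n4, so n4 = 174.27/0.126 = 1383.1 g/s and vapour = 186.9 g/s.
The evaporator receives (1−α)·1570 of feed at 0.889 water and removes 0.436 of that water:
0.436×0.889×(1−α)×1570 = 186.9
(1−α) = 186.9/608.54 = 0.3071;  α = 0.6929.
Bypass flow = 0.6929×1570 = 1087.8 g/s.

1088 g/s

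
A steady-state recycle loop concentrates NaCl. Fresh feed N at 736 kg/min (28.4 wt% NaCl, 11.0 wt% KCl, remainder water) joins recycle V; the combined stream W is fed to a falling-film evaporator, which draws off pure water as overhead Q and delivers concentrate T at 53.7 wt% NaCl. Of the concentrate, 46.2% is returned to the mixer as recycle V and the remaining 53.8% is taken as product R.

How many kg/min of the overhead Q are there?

346.8 kg/min

Overall NaCl balance (none leaves overhead): NaCl in fresh feed = NaCl in product, i.e. 736×0.284 = (1−0.462)·T·0.537.
T = 209.02/(0.537×0.538) = 723.5 kg/min.
Recycle V = 0.462×723.5 = 334.26 kg/min.
Combined feed W = 736 + 334.26 = 1070.3 kg/min.
Overhead Q = W − T = 1070.3 − 723.5 = 346.76 kg/min.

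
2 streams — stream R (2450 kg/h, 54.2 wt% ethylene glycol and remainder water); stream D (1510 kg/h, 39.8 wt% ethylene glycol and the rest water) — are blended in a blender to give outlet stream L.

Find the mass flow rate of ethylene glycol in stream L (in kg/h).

ethylene glycol out = ethylene glycol in = 2450×0.542 + 1510×0.398 = 1928.9 kg/h.

1929 kg/h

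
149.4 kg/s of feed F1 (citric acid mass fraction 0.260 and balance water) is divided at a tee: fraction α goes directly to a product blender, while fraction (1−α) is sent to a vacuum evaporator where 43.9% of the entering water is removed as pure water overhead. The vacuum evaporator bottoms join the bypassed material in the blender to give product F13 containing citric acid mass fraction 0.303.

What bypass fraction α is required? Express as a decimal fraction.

0.563

All 149.4×0.260 = 38.844 kg/s of citric acid reaches F13, so F13 = 38.844/0.303 = 128.2 kg/s and vapour = 21.202 kg/s.
The evaporator receives (1−α)·149.4 of feed at 0.740 water and removes 0.439 of that water:
0.439×0.740×(1−α)×149.4 = 21.202
(1−α) = 21.202/48.534 = 0.4368;  α = 0.5632.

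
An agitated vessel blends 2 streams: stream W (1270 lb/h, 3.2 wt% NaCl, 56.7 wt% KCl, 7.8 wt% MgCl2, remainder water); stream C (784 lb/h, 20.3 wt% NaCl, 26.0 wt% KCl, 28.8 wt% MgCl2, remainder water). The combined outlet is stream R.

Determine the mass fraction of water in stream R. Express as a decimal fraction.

Total flow out = 1270 + 784 = 2054 lb/h.
water in = 1270×0.323 + 784×0.249 = 605.43 lb/h.
water mass fraction in R = 605.43/2054 = 0.295.

0.295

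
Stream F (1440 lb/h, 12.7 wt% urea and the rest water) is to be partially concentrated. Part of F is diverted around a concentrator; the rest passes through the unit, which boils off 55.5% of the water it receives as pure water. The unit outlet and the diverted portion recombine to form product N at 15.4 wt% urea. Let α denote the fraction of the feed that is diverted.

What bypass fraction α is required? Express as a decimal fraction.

All 1440×0.127 = 182.88 lb/h of urea reaches N, so N = 182.88/0.154 = 1187.5 lb/h and vapour = 252.47 lb/h.
The evaporator receives (1−α)·1440 of feed at 0.873 water and removes 0.555 of that water:
0.555×0.873×(1−α)×1440 = 252.47
(1−α) = 252.47/697.7 = 0.3619;  α = 0.6381.

0.638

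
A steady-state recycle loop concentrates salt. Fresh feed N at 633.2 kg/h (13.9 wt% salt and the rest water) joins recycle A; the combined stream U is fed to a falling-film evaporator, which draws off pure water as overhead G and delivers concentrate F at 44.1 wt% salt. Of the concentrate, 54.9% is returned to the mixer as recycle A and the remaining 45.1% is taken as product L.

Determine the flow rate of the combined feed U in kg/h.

876.1 kg/h

Overall salt balance (none leaves overhead): salt in fresh feed = salt in product, i.e. 633.2×0.139 = (1−0.549)·F·0.441.
F = 88.015/(0.441×0.451) = 442.53 kg/h.
Recycle A = 0.549×442.53 = 242.95 kg/h.
Combined feed U = 633.2 + 242.95 = 876.15 kg/h.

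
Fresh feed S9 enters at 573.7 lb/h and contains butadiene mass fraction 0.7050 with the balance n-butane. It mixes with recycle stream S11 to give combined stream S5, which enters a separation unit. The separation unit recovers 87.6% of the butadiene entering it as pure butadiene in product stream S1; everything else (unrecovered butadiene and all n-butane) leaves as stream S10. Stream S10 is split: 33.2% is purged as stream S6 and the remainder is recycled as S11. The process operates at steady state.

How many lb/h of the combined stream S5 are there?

n-butane enters only via S9 and leaves only via the purge: 573.7×0.295 = 0.332×(n-butane in S10), and the separation unit passes all n-butane, so n-butane in S5 = n-butane in S10 = 509.76 lb/h.
butadiene in S5: m_A = 573.7×0.705 + (1−0.332)·(1−0.876)·m_A, so m_A = 404.46/0.9172 = 440.99 lb/h.
S5 = 440.99 + 509.76 = 950.75 lb/h.

950.7 lb/h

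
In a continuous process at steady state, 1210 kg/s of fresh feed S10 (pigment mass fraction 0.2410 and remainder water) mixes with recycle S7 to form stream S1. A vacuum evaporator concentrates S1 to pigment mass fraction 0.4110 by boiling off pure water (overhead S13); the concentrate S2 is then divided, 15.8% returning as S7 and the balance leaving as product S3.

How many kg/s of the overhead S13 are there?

500.5 kg/s

Overall pigment balance (none leaves overhead): pigment in fresh feed = pigment in product, i.e. 1210×0.241 = (1−0.158)·S2·0.411.
S2 = 291.61/(0.411×0.842) = 842.65 kg/s.
Recycle S7 = 0.158×842.65 = 133.14 kg/s.
Combined feed S1 = 1210 + 133.14 = 1343.1 kg/s.
Overhead S13 = S1 − S2 = 1343.1 − 842.65 = 500.49 kg/s.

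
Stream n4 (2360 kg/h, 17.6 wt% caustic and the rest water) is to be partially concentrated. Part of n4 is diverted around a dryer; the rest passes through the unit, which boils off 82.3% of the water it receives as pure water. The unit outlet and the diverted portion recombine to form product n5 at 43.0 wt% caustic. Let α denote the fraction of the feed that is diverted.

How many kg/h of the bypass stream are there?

304.3 kg/h

All 2360×0.176 = 415.36 kg/h of caustic reaches n5, so n5 = 415.36/0.430 = 965.95 kg/h and vapour = 1394 kg/h.
The evaporator receives (1−α)·2360 of feed at 0.824 water and removes 0.823 of that water:
0.823×0.824×(1−α)×2360 = 1394
(1−α) = 1394/1600.4 = 0.8710;  α = 0.1290.
Bypass flow = 0.1290×2360 = 304.35 kg/h.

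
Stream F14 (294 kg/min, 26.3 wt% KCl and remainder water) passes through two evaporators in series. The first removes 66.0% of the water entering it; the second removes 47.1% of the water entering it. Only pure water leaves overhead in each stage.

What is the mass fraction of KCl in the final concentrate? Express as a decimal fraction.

water in feed = 294×0.737 = 216.68 kg/min.
After stage 1: water left = (1−0.660)×216.68 = 73.671; stream total = 150.99 kg/min.
After stage 2: water left = (1−0.471)×73.671 = 38.972; final concentrate = 116.29 kg/min.
KCl fraction = 77.322/116.29 = 0.665.

0.665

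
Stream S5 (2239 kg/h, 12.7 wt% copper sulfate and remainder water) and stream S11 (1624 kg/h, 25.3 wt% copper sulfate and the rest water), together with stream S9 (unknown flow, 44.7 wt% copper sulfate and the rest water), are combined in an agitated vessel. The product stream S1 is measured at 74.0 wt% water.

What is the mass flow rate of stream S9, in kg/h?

Let S9 be the unknown flow. Total out = 3863 + S9.
water balance: 3167.8 + 0.553·S9 = 0.740·(3863 + S9)
(0.553 − 0.740)·S9 = 0.740×3863 − 3167.8 = -309.15
S9 = -309.15 / -0.187 = 1653.2 kg/h

1653 kg/h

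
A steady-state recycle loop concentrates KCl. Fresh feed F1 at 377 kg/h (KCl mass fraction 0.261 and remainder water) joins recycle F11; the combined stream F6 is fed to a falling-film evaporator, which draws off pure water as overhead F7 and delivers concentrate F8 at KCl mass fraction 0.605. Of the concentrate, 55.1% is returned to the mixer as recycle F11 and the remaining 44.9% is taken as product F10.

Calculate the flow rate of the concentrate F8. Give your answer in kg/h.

Overall KCl balance (none leaves overhead): KCl in fresh feed = KCl in product, i.e. 377×0.261 = (1−0.551)·F8·0.605.
F8 = 98.397/(0.605×0.449) = 362.23 kg/h.

362.2 kg/h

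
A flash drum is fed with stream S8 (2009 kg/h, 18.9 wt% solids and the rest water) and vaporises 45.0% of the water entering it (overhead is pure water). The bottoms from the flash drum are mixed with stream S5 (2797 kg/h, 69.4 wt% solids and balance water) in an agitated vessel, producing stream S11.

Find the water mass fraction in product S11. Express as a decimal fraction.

0.430

Vapour removed = 0.450×0.811×2009 = 733.18 kg/h; concentrate = 1275.8 kg/h.
water reaching the mixer = 896.11 (from concentrate) + 2797×0.306 = 1752 kg/h.
Product flow = 1275.8 + 2797 = 4072.8 kg/h; water fraction = 0.430.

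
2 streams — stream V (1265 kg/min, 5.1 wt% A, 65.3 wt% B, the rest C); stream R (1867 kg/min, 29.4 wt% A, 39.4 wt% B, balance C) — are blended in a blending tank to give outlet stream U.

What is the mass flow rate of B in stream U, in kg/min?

B out = B in = 1265×0.653 + 1867×0.394 = 1561.6 kg/min.

1562 kg/min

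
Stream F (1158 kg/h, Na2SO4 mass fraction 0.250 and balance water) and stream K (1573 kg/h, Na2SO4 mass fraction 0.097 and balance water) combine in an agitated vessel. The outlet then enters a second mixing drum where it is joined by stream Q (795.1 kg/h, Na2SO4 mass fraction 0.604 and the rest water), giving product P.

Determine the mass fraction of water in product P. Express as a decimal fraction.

Overall, product flow = 3526.1 kg/h.
water in = 1158×0.750 + 1573×0.903 + 795.1×0.396 = 2603.8 kg/h.
water fraction in P = 0.738.

0.738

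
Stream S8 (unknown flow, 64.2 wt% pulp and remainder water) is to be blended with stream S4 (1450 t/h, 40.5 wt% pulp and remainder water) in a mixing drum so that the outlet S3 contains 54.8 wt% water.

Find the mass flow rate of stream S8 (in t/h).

Let S8 be the unknown flow. Total out = 1450 + S8.
water balance: 862.75 + 0.358·S8 = 0.548·(1450 + S8)
(0.358 − 0.548)·S8 = 0.548×1450 − 862.75 = -68.15
S8 = -68.15 / -0.190 = 358.68 t/h

358.7 t/h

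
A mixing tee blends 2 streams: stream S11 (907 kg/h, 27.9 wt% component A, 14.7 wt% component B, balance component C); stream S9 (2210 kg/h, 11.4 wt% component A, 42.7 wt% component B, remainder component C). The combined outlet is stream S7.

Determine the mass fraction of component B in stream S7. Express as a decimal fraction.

0.3455

Total flow out = 907 + 2210 = 3117 kg/h.
component B in = 907×0.147 + 2210×0.427 = 1077 kg/h.
component B mass fraction in S7 = 1077/3117 = 0.3455.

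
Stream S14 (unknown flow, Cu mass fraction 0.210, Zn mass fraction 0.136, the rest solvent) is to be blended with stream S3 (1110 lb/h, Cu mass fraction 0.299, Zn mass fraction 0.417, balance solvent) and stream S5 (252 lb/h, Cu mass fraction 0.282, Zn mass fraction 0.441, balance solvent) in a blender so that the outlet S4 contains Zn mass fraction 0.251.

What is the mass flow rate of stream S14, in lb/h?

2019 lb/h

Let S14 be the unknown flow. Total out = 1362 + S14.
Zn balance: 574 + 0.136·S14 = 0.251·(1362 + S14)
(0.136 − 0.251)·S14 = 0.251×1362 − 574 = -232.14
S14 = -232.14 / -0.115 = 2018.6 lb/h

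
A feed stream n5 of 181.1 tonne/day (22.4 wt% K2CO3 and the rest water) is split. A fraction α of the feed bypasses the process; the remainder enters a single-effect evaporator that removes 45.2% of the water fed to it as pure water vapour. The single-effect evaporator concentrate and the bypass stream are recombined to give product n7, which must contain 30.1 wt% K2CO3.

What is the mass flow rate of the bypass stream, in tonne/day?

49.02 tonne/day

All 181.1×0.224 = 40.566 tonne/day of K2CO3 reaches n7, so n7 = 40.566/0.301 = 134.77 tonne/day and vapour = 46.328 tonne/day.
The evaporator receives (1−α)·181.1 of feed at 0.776 water and removes 0.452 of that water:
0.452×0.776×(1−α)×181.1 = 46.328
(1−α) = 46.328/63.521 = 0.7293;  α = 0.2707.
Bypass flow = 0.2707×181.1 = 49.018 tonne/day.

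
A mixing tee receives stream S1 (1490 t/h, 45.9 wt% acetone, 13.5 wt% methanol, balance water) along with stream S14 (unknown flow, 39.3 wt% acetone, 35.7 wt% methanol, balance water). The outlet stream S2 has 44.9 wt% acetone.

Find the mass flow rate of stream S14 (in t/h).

266.1 t/h

Let S14 be the unknown flow. Total out = 1490 + S14.
acetone balance: 683.91 + 0.393·S14 = 0.449·(1490 + S14)
(0.393 − 0.449)·S14 = 0.449×1490 − 683.91 = -14.9
S14 = -14.9 / -0.056 = 266.07 t/h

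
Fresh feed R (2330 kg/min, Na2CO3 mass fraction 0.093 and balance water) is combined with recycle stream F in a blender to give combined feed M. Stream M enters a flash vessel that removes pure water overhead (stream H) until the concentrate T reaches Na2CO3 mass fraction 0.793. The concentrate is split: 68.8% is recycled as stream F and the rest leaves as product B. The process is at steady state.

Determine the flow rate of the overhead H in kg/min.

Overall Na2CO3 balance (none leaves overhead): Na2CO3 in fresh feed = Na2CO3 in product, i.e. 2330×0.093 = (1−0.688)·T·0.793.
T = 216.69/(0.793×0.312) = 875.81 kg/min.
Recycle F = 0.688×875.81 = 602.56 kg/min.
Combined feed M = 2330 + 602.56 = 2932.6 kg/min.
Overhead H = M − T = 2932.6 − 875.81 = 2056.7 kg/min.

2057 kg/min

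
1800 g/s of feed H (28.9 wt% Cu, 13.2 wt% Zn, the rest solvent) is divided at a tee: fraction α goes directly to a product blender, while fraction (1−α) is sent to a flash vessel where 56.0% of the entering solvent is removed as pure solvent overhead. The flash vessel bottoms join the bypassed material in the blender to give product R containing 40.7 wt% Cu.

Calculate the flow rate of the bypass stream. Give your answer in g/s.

All 1800×0.289 = 520.2 g/s of Cu reaches R, so R = 520.2/0.407 = 1278.1 g/s and vapour = 521.87 g/s.
The evaporator receives (1−α)·1800 of feed at 0.579 solvent and removes 0.560 of that solvent:
0.560×0.579×(1−α)×1800 = 521.87
(1−α) = 521.87/583.63 = 0.8942;  α = 0.1058.
Bypass flow = 0.1058×1800 = 190.49 g/s.

190.5 g/s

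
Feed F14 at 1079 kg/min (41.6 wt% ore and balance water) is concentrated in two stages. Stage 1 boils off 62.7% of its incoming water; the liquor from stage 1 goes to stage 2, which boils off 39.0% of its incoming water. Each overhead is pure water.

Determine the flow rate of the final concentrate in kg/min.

water in feed = 1079×0.584 = 630.14 kg/min.
After stage 1: water left = (1−0.627)×630.14 = 235.04; stream total = 683.9 kg/min.
After stage 2: water left = (1−0.390)×235.04 = 143.37; final concentrate = 592.24 kg/min.

592.2 kg/min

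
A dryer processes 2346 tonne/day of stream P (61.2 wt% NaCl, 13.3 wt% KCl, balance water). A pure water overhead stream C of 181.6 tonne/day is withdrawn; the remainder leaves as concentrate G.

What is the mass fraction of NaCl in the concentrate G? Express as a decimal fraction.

0.6633

NaCl is not removed: 2346×0.612 = 1435.8 tonne/day of NaCl enters G.
Concentrate = 2346 − 181.6 = 2164.4 tonne/day.
Mass fraction = 1435.8/2164.4 = 0.6633.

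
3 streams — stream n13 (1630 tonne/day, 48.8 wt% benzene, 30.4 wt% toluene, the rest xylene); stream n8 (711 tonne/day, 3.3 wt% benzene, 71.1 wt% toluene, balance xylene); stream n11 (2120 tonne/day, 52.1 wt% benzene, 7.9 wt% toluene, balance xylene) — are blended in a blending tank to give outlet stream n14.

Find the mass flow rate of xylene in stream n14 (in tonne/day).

1369 tonne/day

xylene out = xylene in = 1630×0.208 + 711×0.256 + 2120×0.400 = 1369.1 tonne/day.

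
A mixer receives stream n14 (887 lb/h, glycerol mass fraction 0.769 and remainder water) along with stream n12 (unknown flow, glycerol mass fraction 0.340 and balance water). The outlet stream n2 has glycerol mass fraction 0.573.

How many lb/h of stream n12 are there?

746.1 lb/h

Let n12 be the unknown flow. Total out = 887 + n12.
glycerol balance: 682.1 + 0.340·n12 = 0.573·(887 + n12)
(0.340 − 0.573)·n12 = 0.573×887 − 682.1 = -173.85
n12 = -173.85 / -0.233 = 746.15 lb/h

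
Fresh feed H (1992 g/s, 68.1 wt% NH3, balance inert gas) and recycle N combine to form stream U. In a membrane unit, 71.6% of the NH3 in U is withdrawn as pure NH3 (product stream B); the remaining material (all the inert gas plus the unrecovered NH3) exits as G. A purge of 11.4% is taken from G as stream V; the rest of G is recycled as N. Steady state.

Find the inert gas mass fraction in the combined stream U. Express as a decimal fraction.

0.7546

inert gas enters only via H and leaves only via the purge: 1992×0.319 = 0.114×(inert gas in G), and the membrane unit passes all inert gas, so inert gas in U = inert gas in G = 5574.1 g/s.
NH3 in U: m_A = 1992×0.681 + (1−0.114)·(1−0.716)·m_A, so m_A = 1356.6/0.7484 = 1812.7 g/s.
U = 1812.7 + 5574.1 = 7386.8 g/s.
inert gas fraction in U = 5574.1/7386.8 = 0.7546.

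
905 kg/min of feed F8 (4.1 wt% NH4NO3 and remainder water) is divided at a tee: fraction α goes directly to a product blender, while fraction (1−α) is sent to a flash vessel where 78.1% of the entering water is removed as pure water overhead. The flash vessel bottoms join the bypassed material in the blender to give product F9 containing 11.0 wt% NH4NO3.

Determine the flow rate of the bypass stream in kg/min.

147.1 kg/min

All 905×0.041 = 37.105 kg/min of NH4NO3 reaches F9, so F9 = 37.105/0.110 = 337.32 kg/min and vapour = 567.68 kg/min.
The evaporator receives (1−α)·905 of feed at 0.959 water and removes 0.781 of that water:
0.781×0.959×(1−α)×905 = 567.68
(1−α) = 567.68/677.83 = 0.8375;  α = 0.1625.
Bypass flow = 0.1625×905 = 147.06 kg/min.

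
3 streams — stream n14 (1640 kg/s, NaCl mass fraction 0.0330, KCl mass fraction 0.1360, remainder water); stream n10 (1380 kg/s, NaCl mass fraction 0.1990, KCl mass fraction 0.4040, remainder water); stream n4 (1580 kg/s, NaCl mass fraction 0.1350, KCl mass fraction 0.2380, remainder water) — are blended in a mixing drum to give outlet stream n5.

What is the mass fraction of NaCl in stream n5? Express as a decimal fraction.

Total flow out = 1640 + 1380 + 1580 = 4600 kg/s.
NaCl in = 1640×0.033 + 1380×0.199 + 1580×0.135 = 542.04 kg/s.
NaCl mass fraction in n5 = 542.04/4600 = 0.1178.

0.1178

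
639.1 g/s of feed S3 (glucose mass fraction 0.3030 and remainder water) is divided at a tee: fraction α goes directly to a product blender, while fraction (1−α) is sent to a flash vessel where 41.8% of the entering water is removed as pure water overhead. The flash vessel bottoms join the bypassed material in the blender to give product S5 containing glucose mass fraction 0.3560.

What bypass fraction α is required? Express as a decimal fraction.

0.489

All 639.1×0.303 = 193.65 g/s of glucose reaches S5, so S5 = 193.65/0.356 = 543.95 g/s and vapour = 95.147 g/s.
The evaporator receives (1−α)·639.1 of feed at 0.697 water and removes 0.418 of that water:
0.418×0.697×(1−α)×639.1 = 95.147
(1−α) = 95.147/186.2 = 0.5110;  α = 0.4890.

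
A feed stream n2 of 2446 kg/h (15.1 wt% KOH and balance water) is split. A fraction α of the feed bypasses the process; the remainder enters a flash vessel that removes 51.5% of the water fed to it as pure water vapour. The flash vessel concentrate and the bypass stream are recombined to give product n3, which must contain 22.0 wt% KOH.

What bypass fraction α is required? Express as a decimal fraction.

0.283

All 2446×0.151 = 369.35 kg/h of KOH reaches n3, so n3 = 369.35/0.220 = 1678.8 kg/h and vapour = 767.15 kg/h.
The evaporator receives (1−α)·2446 of feed at 0.849 water and removes 0.515 of that water:
0.515×0.849×(1−α)×2446 = 767.15
(1−α) = 767.15/1069.5 = 0.7173;  α = 0.2827.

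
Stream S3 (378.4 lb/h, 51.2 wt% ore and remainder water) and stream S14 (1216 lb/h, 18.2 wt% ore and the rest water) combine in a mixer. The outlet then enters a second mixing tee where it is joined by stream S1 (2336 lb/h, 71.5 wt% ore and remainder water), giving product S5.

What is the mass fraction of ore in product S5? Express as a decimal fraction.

Overall, product flow = 3930.4 lb/h.
ore in = 378.4×0.512 + 1216×0.182 + 2336×0.715 = 2085.3 lb/h.
ore fraction in S5 = 0.531.

0.531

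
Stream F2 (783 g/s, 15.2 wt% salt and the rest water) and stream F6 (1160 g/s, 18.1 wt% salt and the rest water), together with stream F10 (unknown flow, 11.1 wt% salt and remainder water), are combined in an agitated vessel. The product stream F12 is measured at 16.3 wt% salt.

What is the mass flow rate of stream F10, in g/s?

Let F10 be the unknown flow. Total out = 1943 + F10.
salt balance: 328.98 + 0.111·F10 = 0.163·(1943 + F10)
(0.111 − 0.163)·F10 = 0.163×1943 − 328.98 = -12.267
F10 = -12.267 / -0.052 = 235.9 g/s

235.9 g/s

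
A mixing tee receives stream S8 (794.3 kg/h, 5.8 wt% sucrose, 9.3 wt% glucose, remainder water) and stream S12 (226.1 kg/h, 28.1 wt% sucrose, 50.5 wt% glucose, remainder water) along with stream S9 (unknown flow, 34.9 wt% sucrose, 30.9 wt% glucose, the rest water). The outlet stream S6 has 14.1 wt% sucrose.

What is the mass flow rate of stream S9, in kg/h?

Let S9 be the unknown flow. Total out = 1020.4 + S9.
sucrose balance: 109.6 + 0.349·S9 = 0.141·(1020.4 + S9)
(0.349 − 0.141)·S9 = 0.141×1020.4 − 109.6 = 34.273
S9 = 34.273 / 0.208 = 164.77 kg/h

164.8 kg/h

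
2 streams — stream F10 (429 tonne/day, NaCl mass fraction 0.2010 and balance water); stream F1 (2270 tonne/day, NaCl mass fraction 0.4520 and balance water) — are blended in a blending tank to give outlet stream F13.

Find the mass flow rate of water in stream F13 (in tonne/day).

1587 tonne/day

water out = water in = 429×0.799 + 2270×0.548 = 1586.7 tonne/day.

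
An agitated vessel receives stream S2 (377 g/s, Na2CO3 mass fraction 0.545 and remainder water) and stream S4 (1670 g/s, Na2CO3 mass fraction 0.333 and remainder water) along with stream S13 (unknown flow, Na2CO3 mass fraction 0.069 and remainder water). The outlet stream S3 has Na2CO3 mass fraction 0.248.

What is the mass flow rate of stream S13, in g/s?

Let S13 be the unknown flow. Total out = 2047 + S13.
Na2CO3 balance: 761.58 + 0.069·S13 = 0.248·(2047 + S13)
(0.069 − 0.248)·S13 = 0.248×2047 − 761.58 = -253.92
S13 = -253.92 / -0.179 = 1418.5 g/s

1419 g/s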